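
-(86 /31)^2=-7396 /961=-7.70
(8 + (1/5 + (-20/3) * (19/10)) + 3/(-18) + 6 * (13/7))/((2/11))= 35.80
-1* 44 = -44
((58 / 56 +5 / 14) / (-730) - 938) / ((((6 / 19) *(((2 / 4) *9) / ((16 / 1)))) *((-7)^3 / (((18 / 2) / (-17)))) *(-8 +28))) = -364282421 / 446946150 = -0.82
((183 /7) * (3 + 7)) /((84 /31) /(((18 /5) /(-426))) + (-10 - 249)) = -56730 /125783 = -0.45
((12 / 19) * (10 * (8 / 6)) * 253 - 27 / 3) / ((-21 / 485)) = -19549865 / 399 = -48997.16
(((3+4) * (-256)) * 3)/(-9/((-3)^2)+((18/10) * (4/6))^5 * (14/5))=-84000000/93239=-900.91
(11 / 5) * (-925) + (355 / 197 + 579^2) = 65641937 / 197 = 333207.80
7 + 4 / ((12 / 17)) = 38 / 3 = 12.67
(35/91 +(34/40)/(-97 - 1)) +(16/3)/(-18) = 0.08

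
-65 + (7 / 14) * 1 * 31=-99 / 2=-49.50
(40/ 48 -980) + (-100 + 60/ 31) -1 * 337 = -263047/ 186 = -1414.23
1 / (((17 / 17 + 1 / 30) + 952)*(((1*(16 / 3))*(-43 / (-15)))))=675 / 9835304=0.00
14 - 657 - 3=-646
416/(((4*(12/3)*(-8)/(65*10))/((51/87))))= -71825/58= -1238.36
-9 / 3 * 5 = -15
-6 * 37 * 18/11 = -3996/11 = -363.27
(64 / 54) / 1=32 / 27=1.19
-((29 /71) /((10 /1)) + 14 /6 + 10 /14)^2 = -2120510401 /222308100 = -9.54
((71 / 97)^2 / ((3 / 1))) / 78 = 5041 / 2201706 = 0.00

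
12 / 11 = 1.09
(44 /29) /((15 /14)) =616 /435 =1.42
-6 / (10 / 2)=-6 / 5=-1.20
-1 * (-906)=906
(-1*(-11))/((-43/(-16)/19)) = 3344/43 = 77.77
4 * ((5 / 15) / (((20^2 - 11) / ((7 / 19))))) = 28 / 22173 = 0.00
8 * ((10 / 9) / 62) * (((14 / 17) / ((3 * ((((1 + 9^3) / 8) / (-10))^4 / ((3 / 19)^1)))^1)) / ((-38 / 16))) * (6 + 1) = -128450560 / 48624121399743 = -0.00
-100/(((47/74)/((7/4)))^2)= -1677025/2209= -759.18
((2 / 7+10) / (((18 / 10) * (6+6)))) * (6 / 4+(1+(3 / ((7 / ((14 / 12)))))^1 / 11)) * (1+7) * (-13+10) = -320 / 11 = -29.09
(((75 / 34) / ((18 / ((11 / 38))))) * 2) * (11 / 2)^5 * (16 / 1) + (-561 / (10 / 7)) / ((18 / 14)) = 5407.81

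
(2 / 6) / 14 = 1 / 42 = 0.02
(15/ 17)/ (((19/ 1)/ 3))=45/ 323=0.14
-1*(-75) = 75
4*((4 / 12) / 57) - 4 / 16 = -155 / 684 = -0.23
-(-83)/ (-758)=-83/ 758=-0.11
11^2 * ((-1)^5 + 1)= 0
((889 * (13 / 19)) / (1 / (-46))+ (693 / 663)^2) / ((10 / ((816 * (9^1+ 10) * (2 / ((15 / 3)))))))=-1246268939664 / 71825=-17351464.53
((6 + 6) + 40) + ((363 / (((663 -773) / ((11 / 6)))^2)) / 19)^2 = 27031694641 / 519840000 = 52.00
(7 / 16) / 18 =7 / 288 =0.02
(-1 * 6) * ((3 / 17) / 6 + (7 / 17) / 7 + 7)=-723 / 17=-42.53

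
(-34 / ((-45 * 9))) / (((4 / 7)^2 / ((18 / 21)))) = 0.22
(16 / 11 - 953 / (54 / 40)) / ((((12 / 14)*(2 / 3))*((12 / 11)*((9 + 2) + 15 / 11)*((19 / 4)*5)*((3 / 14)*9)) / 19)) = -28193473 / 743580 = -37.92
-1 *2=-2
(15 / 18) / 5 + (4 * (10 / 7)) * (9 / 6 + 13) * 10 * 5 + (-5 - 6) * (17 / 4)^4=2979545 / 5376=554.23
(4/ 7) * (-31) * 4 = -496/ 7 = -70.86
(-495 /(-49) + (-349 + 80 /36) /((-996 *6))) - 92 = -215682263 /2635416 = -81.84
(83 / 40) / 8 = 83 / 320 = 0.26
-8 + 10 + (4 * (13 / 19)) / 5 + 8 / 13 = 3906 / 1235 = 3.16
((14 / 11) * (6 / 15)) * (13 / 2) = 182 / 55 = 3.31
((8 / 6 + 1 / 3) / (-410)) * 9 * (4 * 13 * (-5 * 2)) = 780 / 41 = 19.02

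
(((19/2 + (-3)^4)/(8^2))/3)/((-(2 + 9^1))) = -181/4224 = -0.04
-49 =-49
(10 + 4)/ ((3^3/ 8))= 112/ 27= 4.15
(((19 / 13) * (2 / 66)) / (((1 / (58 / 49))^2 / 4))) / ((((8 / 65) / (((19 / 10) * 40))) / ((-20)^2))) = 4857616000 / 79233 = 61307.99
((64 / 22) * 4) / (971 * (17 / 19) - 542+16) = 2432 / 71643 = 0.03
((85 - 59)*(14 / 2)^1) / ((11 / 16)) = 264.73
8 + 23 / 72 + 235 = 17519 / 72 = 243.32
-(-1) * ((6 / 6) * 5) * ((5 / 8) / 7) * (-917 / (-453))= 3275 / 3624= 0.90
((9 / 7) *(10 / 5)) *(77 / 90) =11 / 5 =2.20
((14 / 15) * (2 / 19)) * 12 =112 / 95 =1.18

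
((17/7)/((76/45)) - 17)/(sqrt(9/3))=-8279 * sqrt(3)/1596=-8.98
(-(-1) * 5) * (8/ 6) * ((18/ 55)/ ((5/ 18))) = 7.85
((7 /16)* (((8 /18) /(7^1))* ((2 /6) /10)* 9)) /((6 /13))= 13 /720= 0.02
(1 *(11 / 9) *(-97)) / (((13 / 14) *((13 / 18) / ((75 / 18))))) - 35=-391195 / 507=-771.59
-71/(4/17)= -301.75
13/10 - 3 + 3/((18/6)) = -7/10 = -0.70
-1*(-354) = 354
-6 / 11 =-0.55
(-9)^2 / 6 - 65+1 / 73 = -7517 / 146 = -51.49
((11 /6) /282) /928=11 /1570176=0.00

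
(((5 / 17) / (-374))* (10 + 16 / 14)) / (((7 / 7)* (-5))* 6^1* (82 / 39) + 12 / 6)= 2535 / 17668882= 0.00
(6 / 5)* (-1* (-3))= 18 / 5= 3.60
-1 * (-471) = 471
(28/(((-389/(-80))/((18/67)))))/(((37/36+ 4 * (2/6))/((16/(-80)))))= -0.13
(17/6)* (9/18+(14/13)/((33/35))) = 23953/5148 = 4.65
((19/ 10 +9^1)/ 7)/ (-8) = -109/ 560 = -0.19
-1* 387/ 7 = -387/ 7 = -55.29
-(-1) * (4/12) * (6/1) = 2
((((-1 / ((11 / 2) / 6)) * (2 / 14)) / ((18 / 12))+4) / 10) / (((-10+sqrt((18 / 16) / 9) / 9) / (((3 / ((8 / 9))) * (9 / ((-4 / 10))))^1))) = 164025 * sqrt(2) / 19958092+14762250 / 4989523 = 2.97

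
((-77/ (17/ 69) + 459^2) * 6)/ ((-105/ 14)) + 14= -14303866/ 85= -168280.78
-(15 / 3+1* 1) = -6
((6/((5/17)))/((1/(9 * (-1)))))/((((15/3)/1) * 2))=-459/25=-18.36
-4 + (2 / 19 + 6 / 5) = -256 / 95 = -2.69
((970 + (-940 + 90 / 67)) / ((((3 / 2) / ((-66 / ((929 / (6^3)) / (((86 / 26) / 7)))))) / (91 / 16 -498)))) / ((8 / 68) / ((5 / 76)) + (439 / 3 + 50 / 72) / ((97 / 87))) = 5971850221788000 / 10700458600507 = 558.09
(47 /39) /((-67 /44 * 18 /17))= -17578 /23517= -0.75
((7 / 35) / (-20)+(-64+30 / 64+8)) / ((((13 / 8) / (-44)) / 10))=977526 / 65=15038.86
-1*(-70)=70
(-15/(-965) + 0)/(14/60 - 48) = -90/276569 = -0.00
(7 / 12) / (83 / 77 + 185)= 539 / 171936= 0.00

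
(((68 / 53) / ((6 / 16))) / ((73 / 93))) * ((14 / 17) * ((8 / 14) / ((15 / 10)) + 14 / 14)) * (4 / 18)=115072 / 104463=1.10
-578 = -578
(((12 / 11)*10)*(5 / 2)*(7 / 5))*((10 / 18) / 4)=175 / 33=5.30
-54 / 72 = -0.75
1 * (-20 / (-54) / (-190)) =-1 / 513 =-0.00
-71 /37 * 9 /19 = -639 /703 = -0.91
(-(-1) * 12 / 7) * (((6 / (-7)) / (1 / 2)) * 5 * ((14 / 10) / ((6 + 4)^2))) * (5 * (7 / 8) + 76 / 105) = -12849 / 12250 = -1.05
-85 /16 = -5.31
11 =11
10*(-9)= -90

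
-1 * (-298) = 298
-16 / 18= -8 / 9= -0.89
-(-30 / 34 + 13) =-206 / 17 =-12.12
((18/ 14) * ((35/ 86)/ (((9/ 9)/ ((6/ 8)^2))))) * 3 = 1215/ 1376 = 0.88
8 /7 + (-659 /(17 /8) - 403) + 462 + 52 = -197.97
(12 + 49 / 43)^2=172.65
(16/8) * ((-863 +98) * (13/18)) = -1105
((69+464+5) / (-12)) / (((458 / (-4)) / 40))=10760 / 687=15.66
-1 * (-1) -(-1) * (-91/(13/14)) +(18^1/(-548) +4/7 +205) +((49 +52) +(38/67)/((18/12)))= 80926663/385518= 209.92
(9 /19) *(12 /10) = 54 /95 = 0.57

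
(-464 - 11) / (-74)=475 / 74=6.42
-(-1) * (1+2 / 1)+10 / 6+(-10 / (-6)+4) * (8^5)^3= 199378108503386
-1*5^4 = -625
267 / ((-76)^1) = -267 / 76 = -3.51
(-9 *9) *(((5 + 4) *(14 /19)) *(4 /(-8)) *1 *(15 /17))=236.98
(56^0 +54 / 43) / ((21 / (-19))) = -1843 / 903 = -2.04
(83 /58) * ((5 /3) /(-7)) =-0.34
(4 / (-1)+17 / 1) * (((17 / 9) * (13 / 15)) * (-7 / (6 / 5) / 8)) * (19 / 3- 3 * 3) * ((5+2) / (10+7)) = 8281 / 486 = 17.04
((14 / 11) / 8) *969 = 6783 / 44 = 154.16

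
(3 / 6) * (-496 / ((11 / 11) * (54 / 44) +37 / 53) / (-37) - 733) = -60308309 / 166130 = -363.02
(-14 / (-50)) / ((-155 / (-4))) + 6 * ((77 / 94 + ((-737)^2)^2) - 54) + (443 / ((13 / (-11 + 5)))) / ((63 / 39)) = 2256777828601582087 / 1274875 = 1770195374920.35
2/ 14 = 1/ 7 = 0.14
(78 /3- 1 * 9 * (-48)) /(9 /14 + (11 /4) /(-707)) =1295224 /1807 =716.78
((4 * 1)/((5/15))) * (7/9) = 28/3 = 9.33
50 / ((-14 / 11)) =-275 / 7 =-39.29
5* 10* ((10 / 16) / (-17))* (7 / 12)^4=-300125 / 1410048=-0.21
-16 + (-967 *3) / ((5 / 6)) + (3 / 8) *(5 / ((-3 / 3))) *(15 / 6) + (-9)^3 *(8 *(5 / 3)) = -1057751 / 80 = -13221.89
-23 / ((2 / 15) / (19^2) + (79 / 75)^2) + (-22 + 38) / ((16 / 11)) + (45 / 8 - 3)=-127976141 / 18030008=-7.10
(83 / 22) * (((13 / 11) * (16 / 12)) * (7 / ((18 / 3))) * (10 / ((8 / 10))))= 188825 / 2178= 86.70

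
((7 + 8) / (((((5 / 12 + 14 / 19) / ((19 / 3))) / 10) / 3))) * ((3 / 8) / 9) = 27075 / 263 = 102.95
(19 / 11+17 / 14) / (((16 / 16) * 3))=151 / 154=0.98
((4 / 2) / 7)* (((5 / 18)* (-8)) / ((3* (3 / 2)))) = -80 / 567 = -0.14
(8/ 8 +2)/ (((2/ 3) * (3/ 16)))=24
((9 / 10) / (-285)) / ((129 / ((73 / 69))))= -73 / 2818650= -0.00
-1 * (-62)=62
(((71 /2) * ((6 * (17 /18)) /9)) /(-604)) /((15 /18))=-1207 /27180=-0.04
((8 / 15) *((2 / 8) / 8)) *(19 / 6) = 19 / 360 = 0.05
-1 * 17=-17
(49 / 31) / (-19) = -49 / 589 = -0.08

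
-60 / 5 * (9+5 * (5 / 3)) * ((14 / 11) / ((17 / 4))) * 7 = -81536 / 187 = -436.02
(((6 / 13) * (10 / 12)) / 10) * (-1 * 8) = -4 / 13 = -0.31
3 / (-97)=-3 / 97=-0.03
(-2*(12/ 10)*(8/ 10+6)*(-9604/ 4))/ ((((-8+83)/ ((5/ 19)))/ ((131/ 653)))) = 42776216/ 1550875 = 27.58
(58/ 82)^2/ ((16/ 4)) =841/ 6724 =0.13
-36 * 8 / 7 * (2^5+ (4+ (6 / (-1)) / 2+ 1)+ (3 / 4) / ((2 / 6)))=-10440 / 7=-1491.43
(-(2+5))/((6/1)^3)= -7/216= -0.03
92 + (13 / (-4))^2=102.56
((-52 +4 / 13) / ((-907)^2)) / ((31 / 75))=-50400 / 331527547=-0.00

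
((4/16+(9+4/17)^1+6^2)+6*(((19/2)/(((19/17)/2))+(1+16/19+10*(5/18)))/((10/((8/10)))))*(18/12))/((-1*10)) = -1971967/323000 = -6.11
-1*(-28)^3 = 21952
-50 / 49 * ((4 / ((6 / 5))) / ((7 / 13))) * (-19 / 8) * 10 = 154375 / 1029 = 150.02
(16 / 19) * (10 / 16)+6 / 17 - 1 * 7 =-1977 / 323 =-6.12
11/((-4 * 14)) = -11/56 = -0.20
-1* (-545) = 545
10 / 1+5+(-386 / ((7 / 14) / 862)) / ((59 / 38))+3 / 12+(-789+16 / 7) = -709328155 / 1652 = -429375.40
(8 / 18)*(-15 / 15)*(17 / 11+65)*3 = -976 / 11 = -88.73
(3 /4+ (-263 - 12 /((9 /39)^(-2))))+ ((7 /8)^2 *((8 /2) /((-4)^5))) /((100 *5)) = -363956232281 /1384448000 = -262.89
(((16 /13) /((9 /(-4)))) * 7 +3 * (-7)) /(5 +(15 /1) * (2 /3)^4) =-1743 /559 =-3.12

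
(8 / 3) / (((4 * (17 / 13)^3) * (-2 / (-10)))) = 1.49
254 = 254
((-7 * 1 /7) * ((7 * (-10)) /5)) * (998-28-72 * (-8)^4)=-4115188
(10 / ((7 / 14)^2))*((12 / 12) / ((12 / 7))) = 23.33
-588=-588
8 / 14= 0.57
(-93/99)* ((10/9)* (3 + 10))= -4030/297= -13.57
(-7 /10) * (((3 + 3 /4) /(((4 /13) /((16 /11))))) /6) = -91 /44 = -2.07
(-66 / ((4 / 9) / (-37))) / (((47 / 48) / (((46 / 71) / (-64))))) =-758241 / 13348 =-56.81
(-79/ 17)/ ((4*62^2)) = -79/ 261392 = -0.00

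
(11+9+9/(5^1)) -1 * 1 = 104/5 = 20.80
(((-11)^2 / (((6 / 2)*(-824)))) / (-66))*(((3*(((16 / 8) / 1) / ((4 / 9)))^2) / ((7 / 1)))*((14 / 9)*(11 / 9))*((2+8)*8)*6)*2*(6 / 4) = 1815 / 103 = 17.62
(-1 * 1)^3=-1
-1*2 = -2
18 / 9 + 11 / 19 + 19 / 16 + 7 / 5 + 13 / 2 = 17733 / 1520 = 11.67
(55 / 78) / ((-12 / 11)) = -605 / 936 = -0.65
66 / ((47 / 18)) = 1188 / 47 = 25.28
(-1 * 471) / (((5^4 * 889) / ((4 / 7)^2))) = -7536 / 27225625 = -0.00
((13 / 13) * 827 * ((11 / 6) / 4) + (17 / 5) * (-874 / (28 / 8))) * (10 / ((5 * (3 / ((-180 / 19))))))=394789 / 133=2968.34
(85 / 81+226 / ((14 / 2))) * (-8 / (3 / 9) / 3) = -151208 / 567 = -266.68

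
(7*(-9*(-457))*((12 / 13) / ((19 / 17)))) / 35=839052 / 1235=679.39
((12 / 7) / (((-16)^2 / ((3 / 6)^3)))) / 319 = 3 / 1143296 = 0.00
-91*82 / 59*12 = -89544 / 59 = -1517.69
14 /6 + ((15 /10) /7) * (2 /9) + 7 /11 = 697 /231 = 3.02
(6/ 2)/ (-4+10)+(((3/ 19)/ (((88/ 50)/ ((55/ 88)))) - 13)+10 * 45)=2926375/ 6688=437.56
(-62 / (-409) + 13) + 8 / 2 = 7015 / 409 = 17.15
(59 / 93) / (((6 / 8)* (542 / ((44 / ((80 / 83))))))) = 53867 / 756090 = 0.07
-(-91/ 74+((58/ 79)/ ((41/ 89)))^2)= -1017130045/ 776342954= -1.31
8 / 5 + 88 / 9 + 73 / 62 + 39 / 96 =578599 / 44640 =12.96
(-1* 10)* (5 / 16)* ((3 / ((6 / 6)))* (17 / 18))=-425 / 48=-8.85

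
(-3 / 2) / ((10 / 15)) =-9 / 4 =-2.25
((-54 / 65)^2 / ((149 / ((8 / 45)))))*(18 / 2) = 23328 / 3147625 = 0.01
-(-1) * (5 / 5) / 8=1 / 8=0.12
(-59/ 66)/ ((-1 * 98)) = 59/ 6468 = 0.01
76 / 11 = 6.91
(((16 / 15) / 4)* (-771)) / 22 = -514 / 55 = -9.35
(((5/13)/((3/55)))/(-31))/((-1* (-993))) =-275/1200537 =-0.00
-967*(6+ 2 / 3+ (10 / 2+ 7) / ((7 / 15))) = -657560 / 21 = -31312.38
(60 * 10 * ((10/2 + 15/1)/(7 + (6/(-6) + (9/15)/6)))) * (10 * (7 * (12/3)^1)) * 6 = 201600000/61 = 3304918.03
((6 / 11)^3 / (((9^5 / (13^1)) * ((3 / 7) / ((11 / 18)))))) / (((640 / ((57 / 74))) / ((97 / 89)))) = 167713 / 2509680127680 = 0.00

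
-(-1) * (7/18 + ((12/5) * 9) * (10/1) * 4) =15559/18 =864.39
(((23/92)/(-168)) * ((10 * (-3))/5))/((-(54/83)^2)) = -0.02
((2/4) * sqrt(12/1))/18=sqrt(3)/18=0.10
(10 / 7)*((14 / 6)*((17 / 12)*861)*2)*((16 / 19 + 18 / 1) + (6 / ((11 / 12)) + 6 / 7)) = 133810060 / 627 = 213413.17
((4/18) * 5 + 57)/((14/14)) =523/9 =58.11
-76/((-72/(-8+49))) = 779/18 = 43.28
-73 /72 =-1.01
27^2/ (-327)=-243/ 109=-2.23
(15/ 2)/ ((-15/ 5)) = -5/ 2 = -2.50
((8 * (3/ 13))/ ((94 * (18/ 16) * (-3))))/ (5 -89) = 8/ 115479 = 0.00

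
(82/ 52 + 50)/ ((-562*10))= -1341/ 146120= -0.01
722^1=722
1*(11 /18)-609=-10951 /18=-608.39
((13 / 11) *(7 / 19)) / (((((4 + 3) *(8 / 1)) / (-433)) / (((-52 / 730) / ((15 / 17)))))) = 1244009 / 4577100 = 0.27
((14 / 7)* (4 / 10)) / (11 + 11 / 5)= 2 / 33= 0.06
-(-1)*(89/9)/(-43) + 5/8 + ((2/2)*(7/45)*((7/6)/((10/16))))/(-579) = 53041351/134443800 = 0.39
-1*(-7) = 7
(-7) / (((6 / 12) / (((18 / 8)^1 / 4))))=-63 / 8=-7.88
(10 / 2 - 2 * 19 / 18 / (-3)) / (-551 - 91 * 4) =-154 / 24705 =-0.01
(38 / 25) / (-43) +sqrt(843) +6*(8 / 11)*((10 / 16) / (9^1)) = 9496 / 35475 +sqrt(843) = 29.30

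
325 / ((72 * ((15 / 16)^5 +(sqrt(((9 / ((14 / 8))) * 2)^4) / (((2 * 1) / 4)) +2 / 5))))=10436608000 / 491822884467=0.02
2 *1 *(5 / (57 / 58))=580 / 57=10.18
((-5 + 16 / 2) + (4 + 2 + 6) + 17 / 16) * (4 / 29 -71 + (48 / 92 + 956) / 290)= -11581705 / 10672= -1085.24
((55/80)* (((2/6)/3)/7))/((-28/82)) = -451/14112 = -0.03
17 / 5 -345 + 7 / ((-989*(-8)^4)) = -6919012387 / 20254720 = -341.60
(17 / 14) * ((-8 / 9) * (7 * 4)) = -272 / 9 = -30.22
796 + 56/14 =800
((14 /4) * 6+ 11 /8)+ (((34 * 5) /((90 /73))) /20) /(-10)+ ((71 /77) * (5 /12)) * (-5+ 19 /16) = 22420819 /1108800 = 20.22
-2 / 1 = -2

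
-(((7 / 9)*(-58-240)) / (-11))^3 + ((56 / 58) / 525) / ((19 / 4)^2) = -2375680959656888 / 253951505775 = -9354.86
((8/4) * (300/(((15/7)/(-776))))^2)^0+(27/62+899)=55827/62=900.44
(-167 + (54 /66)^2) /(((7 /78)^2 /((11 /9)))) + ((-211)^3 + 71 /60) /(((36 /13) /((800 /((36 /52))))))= -513424782615758 /130977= -3919961387.23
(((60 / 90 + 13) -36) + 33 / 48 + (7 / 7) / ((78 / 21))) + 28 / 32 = -12793 / 624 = -20.50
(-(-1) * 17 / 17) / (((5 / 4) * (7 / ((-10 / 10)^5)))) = -0.11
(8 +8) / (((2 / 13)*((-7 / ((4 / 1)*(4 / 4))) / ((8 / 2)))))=-1664 / 7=-237.71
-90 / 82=-1.10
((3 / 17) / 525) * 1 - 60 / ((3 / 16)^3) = -243711991 / 26775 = -9102.22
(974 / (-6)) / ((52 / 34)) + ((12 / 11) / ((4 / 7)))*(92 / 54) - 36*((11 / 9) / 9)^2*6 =-7427393 / 69498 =-106.87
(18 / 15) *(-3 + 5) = 12 / 5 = 2.40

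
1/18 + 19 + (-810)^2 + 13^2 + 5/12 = 23626385/36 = 656288.47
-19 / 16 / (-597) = 19 / 9552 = 0.00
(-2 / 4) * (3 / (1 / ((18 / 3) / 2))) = -9 / 2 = -4.50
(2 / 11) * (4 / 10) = 4 / 55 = 0.07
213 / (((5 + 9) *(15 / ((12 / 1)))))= 426 / 35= 12.17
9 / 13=0.69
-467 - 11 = -478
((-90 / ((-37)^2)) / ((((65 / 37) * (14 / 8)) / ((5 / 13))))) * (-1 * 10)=3600 / 43771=0.08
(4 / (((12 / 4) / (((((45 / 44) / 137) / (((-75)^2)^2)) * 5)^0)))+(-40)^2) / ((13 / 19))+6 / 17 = 2340.76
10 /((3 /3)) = 10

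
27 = 27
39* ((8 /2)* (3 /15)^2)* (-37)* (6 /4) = -8658 /25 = -346.32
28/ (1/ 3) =84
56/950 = 28/475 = 0.06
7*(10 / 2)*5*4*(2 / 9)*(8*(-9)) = -11200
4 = 4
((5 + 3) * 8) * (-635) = -40640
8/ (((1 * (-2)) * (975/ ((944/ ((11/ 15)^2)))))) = -11328/ 1573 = -7.20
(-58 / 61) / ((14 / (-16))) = 464 / 427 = 1.09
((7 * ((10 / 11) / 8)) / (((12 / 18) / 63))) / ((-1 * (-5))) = 15.03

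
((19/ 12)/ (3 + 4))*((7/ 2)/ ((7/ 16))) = 1.81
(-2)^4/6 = 2.67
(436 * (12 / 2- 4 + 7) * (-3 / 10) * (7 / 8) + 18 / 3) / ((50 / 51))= -1044531 / 1000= -1044.53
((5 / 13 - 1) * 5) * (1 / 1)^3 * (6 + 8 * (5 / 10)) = -400 / 13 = -30.77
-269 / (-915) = 0.29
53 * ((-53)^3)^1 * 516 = -4071488196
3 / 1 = 3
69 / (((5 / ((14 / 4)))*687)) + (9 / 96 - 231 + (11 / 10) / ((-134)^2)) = -7593436861 / 32895392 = -230.84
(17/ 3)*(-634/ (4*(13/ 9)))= -621.81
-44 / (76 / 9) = -99 / 19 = -5.21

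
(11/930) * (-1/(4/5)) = -11/744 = -0.01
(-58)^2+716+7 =4087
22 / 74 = 11 / 37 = 0.30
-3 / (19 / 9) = -27 / 19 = -1.42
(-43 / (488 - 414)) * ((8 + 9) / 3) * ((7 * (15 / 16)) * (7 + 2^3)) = -383775 / 1184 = -324.13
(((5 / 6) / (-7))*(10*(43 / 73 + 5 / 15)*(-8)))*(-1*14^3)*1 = -15836800 / 657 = -24104.72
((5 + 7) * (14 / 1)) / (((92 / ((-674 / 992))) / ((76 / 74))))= -134463 / 105524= -1.27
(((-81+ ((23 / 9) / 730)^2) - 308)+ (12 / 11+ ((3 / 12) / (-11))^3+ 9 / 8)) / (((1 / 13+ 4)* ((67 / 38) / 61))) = -3282.27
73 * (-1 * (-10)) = 730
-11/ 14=-0.79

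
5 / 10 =1 / 2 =0.50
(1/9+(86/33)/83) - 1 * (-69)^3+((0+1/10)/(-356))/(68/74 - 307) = 36276693987037343/110428263000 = 328509.14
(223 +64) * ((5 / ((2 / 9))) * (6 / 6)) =12915 / 2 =6457.50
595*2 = 1190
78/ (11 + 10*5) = 78/ 61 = 1.28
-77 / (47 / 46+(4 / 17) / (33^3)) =-2163910518 / 28713847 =-75.36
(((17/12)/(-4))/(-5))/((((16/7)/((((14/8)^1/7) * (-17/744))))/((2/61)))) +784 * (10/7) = 390375012377/348549120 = 1120.00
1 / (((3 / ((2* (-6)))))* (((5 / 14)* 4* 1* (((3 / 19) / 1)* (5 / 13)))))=-3458 / 75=-46.11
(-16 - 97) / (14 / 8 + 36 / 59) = -26668 / 557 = -47.88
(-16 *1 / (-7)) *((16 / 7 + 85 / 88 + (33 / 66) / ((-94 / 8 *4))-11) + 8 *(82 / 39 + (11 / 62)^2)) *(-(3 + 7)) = -202116158540 / 949455507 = -212.88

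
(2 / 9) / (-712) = -1 / 3204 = -0.00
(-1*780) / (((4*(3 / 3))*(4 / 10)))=-975 / 2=-487.50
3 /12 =1 /4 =0.25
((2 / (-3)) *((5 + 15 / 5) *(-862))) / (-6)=-6896 / 9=-766.22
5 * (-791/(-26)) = 3955/26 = 152.12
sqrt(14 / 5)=sqrt(70) / 5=1.67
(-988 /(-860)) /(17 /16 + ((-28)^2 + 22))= 0.00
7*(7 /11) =49 /11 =4.45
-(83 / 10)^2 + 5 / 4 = -1691 / 25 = -67.64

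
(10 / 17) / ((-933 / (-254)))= 2540 / 15861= 0.16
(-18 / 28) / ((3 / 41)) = -123 / 14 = -8.79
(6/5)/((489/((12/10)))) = 0.00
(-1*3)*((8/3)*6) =-48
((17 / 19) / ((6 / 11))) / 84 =187 / 9576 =0.02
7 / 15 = 0.47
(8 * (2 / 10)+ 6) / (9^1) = 38 / 45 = 0.84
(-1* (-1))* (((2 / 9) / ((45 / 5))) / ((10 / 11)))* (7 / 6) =77 / 2430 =0.03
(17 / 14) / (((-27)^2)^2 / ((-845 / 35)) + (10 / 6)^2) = -25857 / 468671812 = -0.00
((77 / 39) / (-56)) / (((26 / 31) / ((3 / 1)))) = -341 / 2704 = -0.13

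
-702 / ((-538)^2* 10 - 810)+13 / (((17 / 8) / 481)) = 72375467593 / 24595855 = 2942.59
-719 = -719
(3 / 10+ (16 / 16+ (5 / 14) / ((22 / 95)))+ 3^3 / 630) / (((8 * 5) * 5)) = 4443 / 308000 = 0.01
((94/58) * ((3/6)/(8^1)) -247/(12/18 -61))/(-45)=-352331/3779280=-0.09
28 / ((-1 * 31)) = -28 / 31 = -0.90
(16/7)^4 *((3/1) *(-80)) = -15728640/2401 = -6550.87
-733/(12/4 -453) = 733/450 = 1.63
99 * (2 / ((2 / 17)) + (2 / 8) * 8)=1881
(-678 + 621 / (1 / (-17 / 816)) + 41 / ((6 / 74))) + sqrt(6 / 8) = -8893 / 48 + sqrt(3) / 2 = -184.40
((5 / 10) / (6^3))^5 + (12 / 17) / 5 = 180551034077269 / 1278903158046720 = 0.14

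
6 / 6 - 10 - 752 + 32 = -729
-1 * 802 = -802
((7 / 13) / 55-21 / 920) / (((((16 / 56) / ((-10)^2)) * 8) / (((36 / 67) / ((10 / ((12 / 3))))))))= -108045 / 881452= -0.12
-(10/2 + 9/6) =-13/2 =-6.50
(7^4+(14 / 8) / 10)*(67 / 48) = 6435149 / 1920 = 3351.64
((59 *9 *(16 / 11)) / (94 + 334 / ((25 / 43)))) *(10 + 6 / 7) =2017800 / 160853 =12.54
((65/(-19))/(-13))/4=5/76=0.07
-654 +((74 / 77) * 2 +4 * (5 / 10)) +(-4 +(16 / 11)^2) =-552212 / 847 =-651.96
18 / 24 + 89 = 359 / 4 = 89.75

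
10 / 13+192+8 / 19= 47718 / 247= 193.19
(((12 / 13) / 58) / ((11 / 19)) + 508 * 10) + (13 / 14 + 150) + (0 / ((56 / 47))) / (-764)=303698847 / 58058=5230.96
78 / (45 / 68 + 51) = 1768 / 1171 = 1.51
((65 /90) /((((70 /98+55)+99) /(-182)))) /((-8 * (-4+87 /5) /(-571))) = -4.53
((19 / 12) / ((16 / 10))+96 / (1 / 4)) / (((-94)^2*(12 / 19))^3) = 253501781 / 114441118239817728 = 0.00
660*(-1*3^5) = -160380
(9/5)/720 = 1/400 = 0.00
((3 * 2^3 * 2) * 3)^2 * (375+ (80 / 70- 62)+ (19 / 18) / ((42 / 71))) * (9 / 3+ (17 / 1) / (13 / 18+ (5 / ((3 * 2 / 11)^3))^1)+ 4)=2354735329728 / 47677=49389335.10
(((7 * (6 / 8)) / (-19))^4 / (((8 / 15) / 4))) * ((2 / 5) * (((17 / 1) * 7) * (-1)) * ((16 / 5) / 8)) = -69429717 / 83405440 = -0.83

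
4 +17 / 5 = 7.40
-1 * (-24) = 24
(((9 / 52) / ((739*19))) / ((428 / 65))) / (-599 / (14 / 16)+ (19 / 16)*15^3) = 0.00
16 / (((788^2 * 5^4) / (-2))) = -2 / 24255625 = -0.00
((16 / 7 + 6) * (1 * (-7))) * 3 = -174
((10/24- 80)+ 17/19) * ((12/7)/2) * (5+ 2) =-17941/38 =-472.13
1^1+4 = 5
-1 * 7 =-7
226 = 226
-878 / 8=-439 / 4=-109.75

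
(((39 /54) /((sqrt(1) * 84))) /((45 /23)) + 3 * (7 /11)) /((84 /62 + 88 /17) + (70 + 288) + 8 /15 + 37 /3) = 754731983 /148856283576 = 0.01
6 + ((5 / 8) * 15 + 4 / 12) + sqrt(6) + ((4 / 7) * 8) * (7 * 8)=sqrt(6) + 6521 / 24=274.16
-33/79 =-0.42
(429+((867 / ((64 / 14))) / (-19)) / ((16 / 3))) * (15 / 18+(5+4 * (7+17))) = 846256385 / 19456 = 43495.91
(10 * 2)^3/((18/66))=88000/3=29333.33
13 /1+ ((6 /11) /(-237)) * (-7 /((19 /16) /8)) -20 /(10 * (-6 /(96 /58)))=13.66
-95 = -95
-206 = -206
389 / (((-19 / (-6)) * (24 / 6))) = 1167 / 38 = 30.71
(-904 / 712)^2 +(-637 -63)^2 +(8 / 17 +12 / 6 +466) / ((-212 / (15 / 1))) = 3496817234204 / 7136821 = 489968.47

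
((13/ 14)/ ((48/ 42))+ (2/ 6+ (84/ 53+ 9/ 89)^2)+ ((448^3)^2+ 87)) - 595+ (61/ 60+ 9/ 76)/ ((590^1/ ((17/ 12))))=181488018293795756818171109209/ 22448114792100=8084777718513159.99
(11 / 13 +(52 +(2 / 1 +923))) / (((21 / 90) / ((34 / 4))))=463080 / 13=35621.54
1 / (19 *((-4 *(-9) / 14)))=7 / 342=0.02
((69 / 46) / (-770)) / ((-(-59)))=-3 / 90860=-0.00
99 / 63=11 / 7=1.57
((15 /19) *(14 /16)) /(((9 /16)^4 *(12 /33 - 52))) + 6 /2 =8456549 /2950263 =2.87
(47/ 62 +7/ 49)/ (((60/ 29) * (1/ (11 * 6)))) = 124729/ 4340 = 28.74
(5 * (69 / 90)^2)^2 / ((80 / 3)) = 0.32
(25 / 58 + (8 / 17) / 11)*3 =15417 / 10846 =1.42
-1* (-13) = 13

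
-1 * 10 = -10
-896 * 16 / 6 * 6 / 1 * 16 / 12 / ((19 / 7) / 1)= -7042.25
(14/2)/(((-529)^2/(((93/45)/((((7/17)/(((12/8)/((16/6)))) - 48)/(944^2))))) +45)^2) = 3392265293594352/693077587139224225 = 0.00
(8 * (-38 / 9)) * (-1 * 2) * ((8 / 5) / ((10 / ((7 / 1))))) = 17024 / 225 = 75.66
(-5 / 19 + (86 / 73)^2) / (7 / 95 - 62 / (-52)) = 14804270 / 16663783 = 0.89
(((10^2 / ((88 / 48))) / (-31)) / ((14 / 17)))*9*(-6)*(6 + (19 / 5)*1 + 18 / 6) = 3525120 / 2387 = 1476.80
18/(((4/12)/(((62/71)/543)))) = 1116/12851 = 0.09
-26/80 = -13/40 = -0.32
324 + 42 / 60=3247 / 10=324.70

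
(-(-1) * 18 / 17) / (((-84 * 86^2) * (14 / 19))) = -57 / 24643472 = -0.00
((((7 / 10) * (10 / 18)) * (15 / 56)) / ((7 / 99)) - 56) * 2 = -6107 / 56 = -109.05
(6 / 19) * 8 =48 / 19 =2.53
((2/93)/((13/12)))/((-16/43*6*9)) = -43/43524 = -0.00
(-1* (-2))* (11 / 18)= 11 / 9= 1.22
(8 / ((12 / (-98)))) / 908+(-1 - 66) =-45676 / 681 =-67.07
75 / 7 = 10.71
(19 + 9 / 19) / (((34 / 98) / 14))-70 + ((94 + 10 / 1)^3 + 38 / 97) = 35265553628 / 31331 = 1125580.21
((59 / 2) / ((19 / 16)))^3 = 105154048 / 6859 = 15330.81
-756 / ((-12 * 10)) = 63 / 10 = 6.30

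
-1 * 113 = -113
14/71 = 0.20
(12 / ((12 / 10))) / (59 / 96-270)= -960 / 25861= -0.04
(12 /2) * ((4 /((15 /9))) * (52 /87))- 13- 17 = -3102 /145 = -21.39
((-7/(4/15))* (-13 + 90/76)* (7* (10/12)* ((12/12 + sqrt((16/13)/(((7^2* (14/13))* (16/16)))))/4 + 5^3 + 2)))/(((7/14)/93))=1043925* sqrt(14)/304 + 26036533425/608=42836094.48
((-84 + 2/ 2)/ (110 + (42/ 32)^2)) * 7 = -5.20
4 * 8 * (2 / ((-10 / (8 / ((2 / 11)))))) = -1408 / 5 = -281.60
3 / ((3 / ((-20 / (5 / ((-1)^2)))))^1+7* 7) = 12 / 193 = 0.06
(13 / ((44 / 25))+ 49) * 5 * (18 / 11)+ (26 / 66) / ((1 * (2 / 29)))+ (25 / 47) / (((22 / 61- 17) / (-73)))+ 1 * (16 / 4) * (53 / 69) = 472.46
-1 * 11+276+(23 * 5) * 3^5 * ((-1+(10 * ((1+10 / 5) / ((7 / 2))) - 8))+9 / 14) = 6253.21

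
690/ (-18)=-115/ 3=-38.33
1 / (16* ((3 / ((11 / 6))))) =11 / 288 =0.04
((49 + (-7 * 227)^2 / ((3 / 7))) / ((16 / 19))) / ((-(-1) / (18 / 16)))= 503725929 / 64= 7870717.64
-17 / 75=-0.23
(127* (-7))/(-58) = 889/58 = 15.33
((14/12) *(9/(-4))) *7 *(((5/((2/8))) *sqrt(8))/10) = -147 *sqrt(2)/2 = -103.94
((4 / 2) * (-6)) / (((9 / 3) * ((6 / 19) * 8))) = -19 / 12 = -1.58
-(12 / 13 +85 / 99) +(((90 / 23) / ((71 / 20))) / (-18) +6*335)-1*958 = 2207084723 / 2101671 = 1050.16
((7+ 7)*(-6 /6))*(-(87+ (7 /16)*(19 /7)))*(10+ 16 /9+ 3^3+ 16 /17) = 3530737 /72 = 49038.01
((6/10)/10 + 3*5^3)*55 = 20628.30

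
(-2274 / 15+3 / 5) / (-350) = 0.43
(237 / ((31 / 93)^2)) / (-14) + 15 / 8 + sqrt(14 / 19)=-8427 / 56 + sqrt(266) / 19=-149.62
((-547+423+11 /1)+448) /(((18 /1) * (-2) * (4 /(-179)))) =59965 /144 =416.42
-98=-98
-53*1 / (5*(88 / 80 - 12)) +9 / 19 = 1.45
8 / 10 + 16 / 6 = 52 / 15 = 3.47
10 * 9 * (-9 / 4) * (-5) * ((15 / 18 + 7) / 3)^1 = 10575 / 4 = 2643.75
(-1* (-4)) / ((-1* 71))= -0.06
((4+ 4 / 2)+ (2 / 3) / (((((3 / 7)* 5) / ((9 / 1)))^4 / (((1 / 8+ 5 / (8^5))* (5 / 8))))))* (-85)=-6190711959 / 3276800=-1889.26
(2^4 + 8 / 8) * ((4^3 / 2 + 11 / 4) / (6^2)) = 2363 / 144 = 16.41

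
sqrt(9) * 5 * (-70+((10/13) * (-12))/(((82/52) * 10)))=-43410/41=-1058.78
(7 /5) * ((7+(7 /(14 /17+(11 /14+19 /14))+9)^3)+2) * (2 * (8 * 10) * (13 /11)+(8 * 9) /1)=1304288892574472 /2419283735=539121.92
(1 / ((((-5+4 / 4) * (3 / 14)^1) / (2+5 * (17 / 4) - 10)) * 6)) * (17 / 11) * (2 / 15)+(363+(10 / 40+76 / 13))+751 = 172905659 / 154440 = 1119.57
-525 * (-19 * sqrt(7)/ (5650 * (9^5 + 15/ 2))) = 133 * sqrt(7)/ 4448923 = 0.00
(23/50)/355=23/17750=0.00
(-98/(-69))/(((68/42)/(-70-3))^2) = 38384787/13294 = 2887.38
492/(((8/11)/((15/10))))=4059/4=1014.75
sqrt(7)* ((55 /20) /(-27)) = -11* sqrt(7) /108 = -0.27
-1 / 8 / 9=-1 / 72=-0.01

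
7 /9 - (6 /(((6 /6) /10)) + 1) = -542 /9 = -60.22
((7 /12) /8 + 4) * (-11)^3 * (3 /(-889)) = 520421 /28448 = 18.29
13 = 13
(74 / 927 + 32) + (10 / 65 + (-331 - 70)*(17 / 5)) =-80209427 / 60255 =-1331.17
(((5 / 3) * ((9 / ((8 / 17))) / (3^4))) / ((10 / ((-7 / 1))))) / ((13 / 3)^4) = -357 / 456976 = -0.00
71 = 71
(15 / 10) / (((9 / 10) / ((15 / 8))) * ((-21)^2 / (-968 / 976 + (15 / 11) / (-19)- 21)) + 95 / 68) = -1434571350 / 7839487913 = -0.18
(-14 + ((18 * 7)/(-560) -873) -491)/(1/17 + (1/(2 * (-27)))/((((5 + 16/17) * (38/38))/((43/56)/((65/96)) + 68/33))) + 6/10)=-2124.05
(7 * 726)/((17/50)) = 254100/17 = 14947.06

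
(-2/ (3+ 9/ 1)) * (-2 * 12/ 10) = 2/ 5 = 0.40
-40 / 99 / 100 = -2 / 495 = -0.00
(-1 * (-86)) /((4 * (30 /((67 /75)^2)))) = 193027 /337500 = 0.57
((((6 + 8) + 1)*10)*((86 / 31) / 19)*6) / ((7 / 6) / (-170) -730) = -78948000 / 438573523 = -0.18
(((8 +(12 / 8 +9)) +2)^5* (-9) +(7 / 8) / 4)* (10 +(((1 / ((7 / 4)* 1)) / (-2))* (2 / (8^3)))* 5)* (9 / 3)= -14006145685365 / 14336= -976991188.99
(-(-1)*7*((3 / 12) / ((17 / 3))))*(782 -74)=3717 / 17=218.65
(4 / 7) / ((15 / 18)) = 24 / 35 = 0.69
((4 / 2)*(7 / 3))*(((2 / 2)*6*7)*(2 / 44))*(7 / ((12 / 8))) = 1372 / 33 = 41.58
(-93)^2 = 8649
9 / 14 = 0.64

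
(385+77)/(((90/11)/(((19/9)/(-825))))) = -0.14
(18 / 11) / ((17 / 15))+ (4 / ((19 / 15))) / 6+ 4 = 21212 / 3553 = 5.97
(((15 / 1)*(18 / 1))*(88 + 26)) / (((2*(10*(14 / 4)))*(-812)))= -1539 / 2842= -0.54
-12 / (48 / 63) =-63 / 4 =-15.75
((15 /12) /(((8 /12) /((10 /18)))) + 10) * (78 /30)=689 /24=28.71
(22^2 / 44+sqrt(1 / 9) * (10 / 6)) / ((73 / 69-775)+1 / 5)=-11960 / 800823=-0.01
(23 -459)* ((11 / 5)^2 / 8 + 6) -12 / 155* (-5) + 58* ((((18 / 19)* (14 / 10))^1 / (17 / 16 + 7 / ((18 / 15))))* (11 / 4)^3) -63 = -26420783491 / 9747950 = -2710.39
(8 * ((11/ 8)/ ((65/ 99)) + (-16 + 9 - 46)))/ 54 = -26471/ 3510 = -7.54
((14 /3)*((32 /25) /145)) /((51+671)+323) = 448 /11364375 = 0.00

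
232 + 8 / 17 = 3952 / 17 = 232.47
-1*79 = -79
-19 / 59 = -0.32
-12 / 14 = -0.86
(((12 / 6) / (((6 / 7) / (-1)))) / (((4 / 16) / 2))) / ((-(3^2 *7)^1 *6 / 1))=4 / 81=0.05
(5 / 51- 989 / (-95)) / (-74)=-25457 / 179265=-0.14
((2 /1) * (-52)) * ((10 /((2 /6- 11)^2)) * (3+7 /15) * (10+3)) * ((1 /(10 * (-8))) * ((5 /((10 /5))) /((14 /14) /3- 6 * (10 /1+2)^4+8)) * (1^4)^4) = -19773 /191090176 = -0.00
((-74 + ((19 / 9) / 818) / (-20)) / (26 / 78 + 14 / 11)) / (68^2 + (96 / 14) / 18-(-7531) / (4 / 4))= -838974983 / 221333442040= -0.00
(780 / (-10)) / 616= -0.13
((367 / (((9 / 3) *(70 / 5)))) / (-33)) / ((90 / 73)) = -0.21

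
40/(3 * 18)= 20/27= 0.74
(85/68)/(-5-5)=-1/8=-0.12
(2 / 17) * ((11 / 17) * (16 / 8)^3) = 0.61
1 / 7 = 0.14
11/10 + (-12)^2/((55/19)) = 50.85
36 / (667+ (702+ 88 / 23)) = 276 / 10525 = 0.03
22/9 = 2.44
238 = 238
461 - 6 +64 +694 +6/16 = 9707/8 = 1213.38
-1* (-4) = 4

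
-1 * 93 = -93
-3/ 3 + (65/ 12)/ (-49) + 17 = 9343/ 588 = 15.89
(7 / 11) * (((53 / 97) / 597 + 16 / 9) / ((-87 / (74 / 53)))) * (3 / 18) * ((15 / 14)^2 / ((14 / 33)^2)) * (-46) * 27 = 1952514805725 / 81410942984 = 23.98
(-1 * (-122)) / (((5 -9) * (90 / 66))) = -671 / 30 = -22.37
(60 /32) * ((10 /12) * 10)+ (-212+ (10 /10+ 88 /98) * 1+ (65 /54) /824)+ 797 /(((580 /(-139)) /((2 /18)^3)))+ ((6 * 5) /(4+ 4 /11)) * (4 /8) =-816458277277 /4267945080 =-191.30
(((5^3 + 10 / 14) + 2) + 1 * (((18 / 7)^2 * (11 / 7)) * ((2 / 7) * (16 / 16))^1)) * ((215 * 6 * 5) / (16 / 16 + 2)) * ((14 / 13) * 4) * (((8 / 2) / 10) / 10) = 48413.04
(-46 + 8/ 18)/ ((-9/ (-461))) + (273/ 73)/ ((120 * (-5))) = -2759553371/ 1182600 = -2333.46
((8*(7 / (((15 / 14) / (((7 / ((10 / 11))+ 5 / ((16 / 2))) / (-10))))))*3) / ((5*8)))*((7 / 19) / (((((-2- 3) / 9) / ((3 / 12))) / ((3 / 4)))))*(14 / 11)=21587391 / 41800000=0.52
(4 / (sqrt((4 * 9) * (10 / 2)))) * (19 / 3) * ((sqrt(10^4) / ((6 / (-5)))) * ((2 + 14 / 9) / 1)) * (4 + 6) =-608000 * sqrt(5) / 243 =-5594.77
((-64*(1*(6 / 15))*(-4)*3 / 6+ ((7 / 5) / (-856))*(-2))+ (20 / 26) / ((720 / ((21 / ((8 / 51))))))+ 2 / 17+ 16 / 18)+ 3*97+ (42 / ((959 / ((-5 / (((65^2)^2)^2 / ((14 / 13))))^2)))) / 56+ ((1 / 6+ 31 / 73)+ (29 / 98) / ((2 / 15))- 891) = -192008850803140545170823654131675598786848327 / 352415573554310785491384272691796875000000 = -544.84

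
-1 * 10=-10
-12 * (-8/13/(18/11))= 176/39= 4.51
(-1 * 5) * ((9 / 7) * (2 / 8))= -45 / 28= -1.61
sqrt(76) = 2 * sqrt(19) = 8.72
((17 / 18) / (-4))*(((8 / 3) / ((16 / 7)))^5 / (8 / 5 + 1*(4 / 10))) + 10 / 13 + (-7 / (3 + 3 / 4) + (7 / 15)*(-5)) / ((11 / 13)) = -3562401341 / 800616960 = -4.45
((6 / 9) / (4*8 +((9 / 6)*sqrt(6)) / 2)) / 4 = 128 / 24495 - sqrt(6) / 8165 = 0.00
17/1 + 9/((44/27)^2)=39473/1936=20.39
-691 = -691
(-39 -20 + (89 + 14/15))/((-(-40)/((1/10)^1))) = 29/375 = 0.08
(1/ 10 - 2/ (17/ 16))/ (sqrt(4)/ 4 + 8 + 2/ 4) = -101/ 510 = -0.20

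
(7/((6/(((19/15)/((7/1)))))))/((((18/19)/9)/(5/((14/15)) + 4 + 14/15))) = 780121/37800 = 20.64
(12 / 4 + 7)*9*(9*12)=9720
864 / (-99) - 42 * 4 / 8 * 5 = -1251 / 11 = -113.73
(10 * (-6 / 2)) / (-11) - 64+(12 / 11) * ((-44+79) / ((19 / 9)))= -9026 / 209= -43.19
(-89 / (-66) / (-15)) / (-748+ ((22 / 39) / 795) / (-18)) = 551889 / 4591964762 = 0.00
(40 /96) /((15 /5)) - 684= -24619 /36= -683.86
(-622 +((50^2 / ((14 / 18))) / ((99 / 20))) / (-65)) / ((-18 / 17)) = 1792429 / 3003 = 596.88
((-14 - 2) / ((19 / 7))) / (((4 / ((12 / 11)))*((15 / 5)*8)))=-14 / 209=-0.07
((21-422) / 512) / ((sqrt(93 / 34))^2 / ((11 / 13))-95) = 0.01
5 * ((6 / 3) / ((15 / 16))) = 32 / 3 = 10.67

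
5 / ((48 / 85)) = 425 / 48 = 8.85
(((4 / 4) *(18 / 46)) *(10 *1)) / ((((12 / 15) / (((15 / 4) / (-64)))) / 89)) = -300375 / 11776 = -25.51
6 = 6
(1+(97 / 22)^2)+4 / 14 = 70219 / 3388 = 20.73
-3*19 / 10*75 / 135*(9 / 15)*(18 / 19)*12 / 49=-108 / 245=-0.44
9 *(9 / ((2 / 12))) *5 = 2430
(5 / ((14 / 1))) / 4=0.09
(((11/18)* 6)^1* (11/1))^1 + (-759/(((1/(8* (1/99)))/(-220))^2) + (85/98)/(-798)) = -168808835113/703836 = -239841.15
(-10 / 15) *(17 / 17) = -2 / 3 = -0.67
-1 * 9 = -9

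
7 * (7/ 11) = 49/ 11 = 4.45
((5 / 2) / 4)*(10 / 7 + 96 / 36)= 215 / 84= 2.56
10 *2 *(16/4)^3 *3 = 3840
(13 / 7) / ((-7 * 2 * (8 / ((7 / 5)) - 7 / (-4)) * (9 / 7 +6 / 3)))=-26 / 4807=-0.01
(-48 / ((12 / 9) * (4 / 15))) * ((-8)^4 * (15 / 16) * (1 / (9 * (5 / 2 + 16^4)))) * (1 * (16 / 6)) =-307200 / 131077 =-2.34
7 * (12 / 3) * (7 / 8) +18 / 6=55 / 2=27.50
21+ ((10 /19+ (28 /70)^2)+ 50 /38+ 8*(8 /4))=39.00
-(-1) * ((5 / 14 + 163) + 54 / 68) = 19534 / 119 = 164.15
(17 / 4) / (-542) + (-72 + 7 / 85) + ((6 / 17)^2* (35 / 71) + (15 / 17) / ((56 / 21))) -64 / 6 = -27425076227 / 333638940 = -82.20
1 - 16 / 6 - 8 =-29 / 3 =-9.67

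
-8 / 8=-1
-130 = -130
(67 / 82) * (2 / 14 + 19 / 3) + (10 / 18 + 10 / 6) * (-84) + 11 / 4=-615185 / 3444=-178.63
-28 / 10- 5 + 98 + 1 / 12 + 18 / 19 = 104003 / 1140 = 91.23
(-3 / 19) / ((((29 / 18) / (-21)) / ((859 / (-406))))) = -69579 / 15979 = -4.35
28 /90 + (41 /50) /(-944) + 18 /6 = 1406191 /424800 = 3.31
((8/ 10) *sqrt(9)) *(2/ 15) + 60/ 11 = 5.77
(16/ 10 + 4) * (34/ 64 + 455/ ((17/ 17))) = 102039/ 40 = 2550.98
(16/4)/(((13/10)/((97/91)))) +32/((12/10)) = 29.95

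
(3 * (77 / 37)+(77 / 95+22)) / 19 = 102124 / 66785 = 1.53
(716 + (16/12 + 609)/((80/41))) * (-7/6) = -1728377/1440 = -1200.26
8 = 8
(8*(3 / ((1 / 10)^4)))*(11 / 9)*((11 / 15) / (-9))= -1936000 / 81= -23901.23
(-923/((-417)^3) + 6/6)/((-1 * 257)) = -72512636/18635510241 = -0.00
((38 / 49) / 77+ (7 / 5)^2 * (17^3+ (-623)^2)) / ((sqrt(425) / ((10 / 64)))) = 2270763337 * sqrt(17) / 1603525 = 5838.76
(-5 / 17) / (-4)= 5 / 68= 0.07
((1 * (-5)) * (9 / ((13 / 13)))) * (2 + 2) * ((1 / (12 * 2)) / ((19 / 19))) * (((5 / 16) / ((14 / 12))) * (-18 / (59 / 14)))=2025 / 236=8.58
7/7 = 1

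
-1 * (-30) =30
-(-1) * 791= 791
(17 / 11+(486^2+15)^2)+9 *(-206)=613751981354 / 11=55795634668.55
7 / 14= 1 / 2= 0.50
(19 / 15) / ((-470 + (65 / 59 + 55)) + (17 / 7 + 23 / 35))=-7847 / 2544984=-0.00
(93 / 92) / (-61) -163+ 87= -426605 / 5612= -76.02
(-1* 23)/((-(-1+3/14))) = -322/11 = -29.27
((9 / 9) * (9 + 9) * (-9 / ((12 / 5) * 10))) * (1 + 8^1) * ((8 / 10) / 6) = -81 / 10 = -8.10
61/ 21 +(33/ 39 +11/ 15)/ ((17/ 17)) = 6121/ 1365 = 4.48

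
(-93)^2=8649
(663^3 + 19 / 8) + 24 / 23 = 53623902077 / 184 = 291434250.42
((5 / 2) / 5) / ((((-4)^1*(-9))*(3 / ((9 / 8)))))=1 / 192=0.01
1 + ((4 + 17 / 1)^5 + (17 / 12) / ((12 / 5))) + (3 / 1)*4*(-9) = 588095221 / 144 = 4083994.59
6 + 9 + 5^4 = 640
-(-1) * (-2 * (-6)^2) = -72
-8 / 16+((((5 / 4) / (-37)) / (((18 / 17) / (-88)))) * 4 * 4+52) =64219 / 666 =96.42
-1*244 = -244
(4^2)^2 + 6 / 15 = 1282 / 5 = 256.40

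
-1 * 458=-458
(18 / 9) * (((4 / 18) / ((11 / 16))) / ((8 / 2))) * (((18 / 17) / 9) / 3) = 32 / 5049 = 0.01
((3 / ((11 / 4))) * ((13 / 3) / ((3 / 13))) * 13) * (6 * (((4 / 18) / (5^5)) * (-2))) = -70304 / 309375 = -0.23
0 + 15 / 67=0.22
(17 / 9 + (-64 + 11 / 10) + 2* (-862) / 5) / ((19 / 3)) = -36523 / 570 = -64.08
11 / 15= 0.73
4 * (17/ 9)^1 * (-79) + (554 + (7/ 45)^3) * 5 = 39605293/ 18225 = 2173.13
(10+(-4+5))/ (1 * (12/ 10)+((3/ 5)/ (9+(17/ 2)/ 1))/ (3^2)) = 5775/ 632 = 9.14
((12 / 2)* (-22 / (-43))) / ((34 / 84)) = 5544 / 731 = 7.58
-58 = -58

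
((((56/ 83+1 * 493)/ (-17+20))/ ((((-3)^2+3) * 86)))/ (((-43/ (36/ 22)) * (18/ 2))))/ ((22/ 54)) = -11175/ 6752548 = -0.00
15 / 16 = 0.94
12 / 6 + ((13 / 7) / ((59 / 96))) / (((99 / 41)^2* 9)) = 24986174 / 12143439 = 2.06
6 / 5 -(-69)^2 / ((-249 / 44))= 349638 / 415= 842.50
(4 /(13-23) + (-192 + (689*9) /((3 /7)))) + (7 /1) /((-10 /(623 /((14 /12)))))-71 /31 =2154579 /155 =13900.51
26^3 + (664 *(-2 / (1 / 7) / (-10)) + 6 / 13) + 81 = 1208159 / 65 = 18587.06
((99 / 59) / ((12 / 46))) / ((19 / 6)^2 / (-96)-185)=-1311552 / 37743539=-0.03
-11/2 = -5.50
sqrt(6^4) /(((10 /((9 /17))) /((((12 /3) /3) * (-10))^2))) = 5760 /17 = 338.82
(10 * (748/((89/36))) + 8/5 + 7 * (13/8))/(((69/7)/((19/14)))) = 68510143/163760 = 418.36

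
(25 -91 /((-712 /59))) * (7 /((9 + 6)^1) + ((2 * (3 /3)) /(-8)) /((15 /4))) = 23169 /1780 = 13.02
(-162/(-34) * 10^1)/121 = 810/2057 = 0.39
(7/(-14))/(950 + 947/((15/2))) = -15/32288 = -0.00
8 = 8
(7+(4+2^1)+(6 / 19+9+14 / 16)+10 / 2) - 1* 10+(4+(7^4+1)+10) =369997 / 152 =2434.19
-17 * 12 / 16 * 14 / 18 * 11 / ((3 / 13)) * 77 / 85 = -77077 / 180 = -428.21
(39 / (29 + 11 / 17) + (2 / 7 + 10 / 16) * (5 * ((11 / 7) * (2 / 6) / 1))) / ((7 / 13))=7072 / 1029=6.87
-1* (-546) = 546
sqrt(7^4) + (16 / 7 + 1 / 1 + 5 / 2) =767 / 14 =54.79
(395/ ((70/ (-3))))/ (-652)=237/ 9128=0.03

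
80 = 80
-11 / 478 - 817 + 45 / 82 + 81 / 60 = -159748047 / 195980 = -815.12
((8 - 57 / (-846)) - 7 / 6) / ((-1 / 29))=-200.12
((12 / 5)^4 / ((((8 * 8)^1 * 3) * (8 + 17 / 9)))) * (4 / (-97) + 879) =82871748 / 5395625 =15.36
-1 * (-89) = 89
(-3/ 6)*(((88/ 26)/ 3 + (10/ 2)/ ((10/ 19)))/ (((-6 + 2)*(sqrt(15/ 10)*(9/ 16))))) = 829*sqrt(6)/ 1053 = 1.93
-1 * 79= -79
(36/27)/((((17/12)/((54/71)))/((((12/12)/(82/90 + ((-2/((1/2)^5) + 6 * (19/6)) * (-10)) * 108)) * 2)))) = 77760/2639758487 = 0.00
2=2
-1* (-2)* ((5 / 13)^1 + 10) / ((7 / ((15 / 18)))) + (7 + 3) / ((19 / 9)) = 7.21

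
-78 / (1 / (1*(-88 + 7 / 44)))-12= 150471 / 22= 6839.59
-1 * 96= -96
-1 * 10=-10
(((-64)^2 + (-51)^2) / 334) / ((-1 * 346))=-6697 / 115564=-0.06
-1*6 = -6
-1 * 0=0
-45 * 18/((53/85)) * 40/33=-918000/583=-1574.61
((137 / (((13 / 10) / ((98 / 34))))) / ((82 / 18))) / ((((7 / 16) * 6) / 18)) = 4142880 / 9061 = 457.22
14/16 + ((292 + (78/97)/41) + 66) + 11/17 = 194466023/540872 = 359.54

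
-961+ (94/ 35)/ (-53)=-1782749/ 1855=-961.05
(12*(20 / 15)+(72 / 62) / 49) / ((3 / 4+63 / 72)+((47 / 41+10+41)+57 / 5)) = 39917600 / 162352239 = 0.25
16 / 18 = 8 / 9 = 0.89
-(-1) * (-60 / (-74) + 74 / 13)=6.50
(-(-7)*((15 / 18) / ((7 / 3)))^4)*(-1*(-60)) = 9375 / 1372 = 6.83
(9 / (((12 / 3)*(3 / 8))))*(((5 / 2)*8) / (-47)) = -120 / 47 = -2.55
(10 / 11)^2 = 100 / 121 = 0.83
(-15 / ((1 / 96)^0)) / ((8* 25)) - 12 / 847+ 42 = 1419939 / 33880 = 41.91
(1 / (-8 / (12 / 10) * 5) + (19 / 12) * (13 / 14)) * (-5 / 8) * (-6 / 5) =6049 / 5600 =1.08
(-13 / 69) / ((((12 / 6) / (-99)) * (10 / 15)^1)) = 1287 / 92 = 13.99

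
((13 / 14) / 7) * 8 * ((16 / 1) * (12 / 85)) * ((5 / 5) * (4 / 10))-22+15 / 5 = -375707 / 20825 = -18.04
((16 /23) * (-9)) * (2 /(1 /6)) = -1728 /23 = -75.13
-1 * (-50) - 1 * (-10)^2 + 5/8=-395/8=-49.38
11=11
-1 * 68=-68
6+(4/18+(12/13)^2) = 10760/1521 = 7.07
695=695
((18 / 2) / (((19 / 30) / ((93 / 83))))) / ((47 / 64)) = 1607040 / 74119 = 21.68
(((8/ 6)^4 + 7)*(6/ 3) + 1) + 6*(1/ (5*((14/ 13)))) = 63604/ 2835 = 22.44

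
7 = 7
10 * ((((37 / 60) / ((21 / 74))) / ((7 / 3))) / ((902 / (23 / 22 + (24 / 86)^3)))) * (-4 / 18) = -2555480813 / 1043672964642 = -0.00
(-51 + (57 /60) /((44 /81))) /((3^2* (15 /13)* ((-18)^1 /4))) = 187811 /178200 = 1.05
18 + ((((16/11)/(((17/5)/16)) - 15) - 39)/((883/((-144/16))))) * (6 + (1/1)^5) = 3527712/165121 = 21.36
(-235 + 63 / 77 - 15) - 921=-12872 / 11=-1170.18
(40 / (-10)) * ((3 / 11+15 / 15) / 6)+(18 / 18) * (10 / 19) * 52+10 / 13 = 222434 / 8151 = 27.29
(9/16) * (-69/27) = -23/16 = -1.44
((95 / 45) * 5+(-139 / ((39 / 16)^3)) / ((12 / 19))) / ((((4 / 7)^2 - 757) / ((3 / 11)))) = 40471501 / 24193076193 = 0.00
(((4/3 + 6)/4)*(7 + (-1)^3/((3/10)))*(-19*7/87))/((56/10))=-11495/6264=-1.84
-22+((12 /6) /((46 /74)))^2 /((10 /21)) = -692 /2645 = -0.26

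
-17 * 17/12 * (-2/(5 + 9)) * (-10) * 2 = -1445/21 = -68.81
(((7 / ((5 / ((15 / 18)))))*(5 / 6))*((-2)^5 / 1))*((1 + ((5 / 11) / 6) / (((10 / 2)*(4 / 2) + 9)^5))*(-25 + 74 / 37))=526220575580 / 735401403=715.56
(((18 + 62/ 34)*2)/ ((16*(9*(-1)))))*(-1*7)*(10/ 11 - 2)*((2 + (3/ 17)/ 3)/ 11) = -82565/ 209814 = -0.39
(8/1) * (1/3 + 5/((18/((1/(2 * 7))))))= 178/63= 2.83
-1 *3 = -3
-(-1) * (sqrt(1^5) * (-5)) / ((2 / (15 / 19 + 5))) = -275 / 19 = -14.47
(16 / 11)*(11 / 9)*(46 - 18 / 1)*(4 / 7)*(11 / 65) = 2816 / 585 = 4.81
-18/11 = -1.64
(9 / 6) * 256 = 384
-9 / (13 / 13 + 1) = -9 / 2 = -4.50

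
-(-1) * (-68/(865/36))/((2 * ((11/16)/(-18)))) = 37.05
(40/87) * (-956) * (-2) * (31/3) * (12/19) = 9483520/1653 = 5737.16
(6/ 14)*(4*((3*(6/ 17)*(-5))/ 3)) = -360/ 119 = -3.03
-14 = -14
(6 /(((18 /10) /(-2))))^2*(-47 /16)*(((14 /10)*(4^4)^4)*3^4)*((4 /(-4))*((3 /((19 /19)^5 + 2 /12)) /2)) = 81754702479360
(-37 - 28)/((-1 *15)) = 13/3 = 4.33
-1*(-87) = 87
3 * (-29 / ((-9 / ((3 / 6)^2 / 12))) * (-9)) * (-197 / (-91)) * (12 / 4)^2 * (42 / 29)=-5319 / 104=-51.14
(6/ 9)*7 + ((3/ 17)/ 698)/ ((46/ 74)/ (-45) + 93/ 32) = 12800841518/ 2742986091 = 4.67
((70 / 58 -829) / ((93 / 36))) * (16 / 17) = -4609152 / 15283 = -301.59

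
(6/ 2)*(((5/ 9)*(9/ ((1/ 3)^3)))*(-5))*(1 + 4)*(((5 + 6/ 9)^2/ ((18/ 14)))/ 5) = -50575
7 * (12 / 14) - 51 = -45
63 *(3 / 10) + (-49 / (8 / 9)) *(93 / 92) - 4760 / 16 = -1230313 / 3680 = -334.32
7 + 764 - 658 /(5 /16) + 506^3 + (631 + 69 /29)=18785259643 /145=129553514.78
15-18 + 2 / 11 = -31 / 11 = -2.82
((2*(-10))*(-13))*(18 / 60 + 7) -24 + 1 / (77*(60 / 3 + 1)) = 1874.00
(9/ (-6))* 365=-1095/ 2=-547.50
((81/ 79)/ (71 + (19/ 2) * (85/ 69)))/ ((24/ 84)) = 39123/ 901627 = 0.04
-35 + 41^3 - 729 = 68157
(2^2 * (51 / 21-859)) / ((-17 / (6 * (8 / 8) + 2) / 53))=10169216 / 119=85455.60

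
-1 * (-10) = 10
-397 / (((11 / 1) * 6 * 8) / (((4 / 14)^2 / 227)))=-397 / 1468236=-0.00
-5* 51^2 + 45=-12960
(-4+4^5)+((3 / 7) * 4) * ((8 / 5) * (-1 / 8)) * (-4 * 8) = 36084 / 35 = 1030.97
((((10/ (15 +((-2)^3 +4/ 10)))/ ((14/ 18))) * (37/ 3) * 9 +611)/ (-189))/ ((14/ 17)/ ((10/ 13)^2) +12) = -0.32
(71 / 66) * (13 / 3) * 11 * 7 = 6461 / 18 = 358.94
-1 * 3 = -3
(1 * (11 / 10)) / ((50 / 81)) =891 / 500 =1.78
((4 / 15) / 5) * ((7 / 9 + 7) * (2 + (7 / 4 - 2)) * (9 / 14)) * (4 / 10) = 14 / 75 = 0.19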